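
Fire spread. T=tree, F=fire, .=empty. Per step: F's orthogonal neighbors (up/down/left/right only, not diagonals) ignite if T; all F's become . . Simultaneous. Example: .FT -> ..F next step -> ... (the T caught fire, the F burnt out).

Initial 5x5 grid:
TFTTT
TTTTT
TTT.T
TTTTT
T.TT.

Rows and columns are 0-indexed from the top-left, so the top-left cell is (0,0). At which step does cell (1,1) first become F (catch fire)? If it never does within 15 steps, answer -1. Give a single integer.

Step 1: cell (1,1)='F' (+3 fires, +1 burnt)
  -> target ignites at step 1
Step 2: cell (1,1)='.' (+4 fires, +3 burnt)
Step 3: cell (1,1)='.' (+5 fires, +4 burnt)
Step 4: cell (1,1)='.' (+3 fires, +5 burnt)
Step 5: cell (1,1)='.' (+4 fires, +3 burnt)
Step 6: cell (1,1)='.' (+2 fires, +4 burnt)
Step 7: cell (1,1)='.' (+0 fires, +2 burnt)
  fire out at step 7

1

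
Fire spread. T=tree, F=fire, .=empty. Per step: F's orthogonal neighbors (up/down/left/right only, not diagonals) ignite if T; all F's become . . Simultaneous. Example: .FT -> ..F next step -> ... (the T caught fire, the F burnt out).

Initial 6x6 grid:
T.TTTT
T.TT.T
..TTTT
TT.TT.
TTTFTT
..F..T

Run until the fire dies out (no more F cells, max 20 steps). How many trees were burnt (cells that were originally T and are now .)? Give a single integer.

Step 1: +3 fires, +2 burnt (F count now 3)
Step 2: +4 fires, +3 burnt (F count now 4)
Step 3: +6 fires, +4 burnt (F count now 6)
Step 4: +4 fires, +6 burnt (F count now 4)
Step 5: +3 fires, +4 burnt (F count now 3)
Step 6: +1 fires, +3 burnt (F count now 1)
Step 7: +0 fires, +1 burnt (F count now 0)
Fire out after step 7
Initially T: 23, now '.': 34
Total burnt (originally-T cells now '.'): 21

Answer: 21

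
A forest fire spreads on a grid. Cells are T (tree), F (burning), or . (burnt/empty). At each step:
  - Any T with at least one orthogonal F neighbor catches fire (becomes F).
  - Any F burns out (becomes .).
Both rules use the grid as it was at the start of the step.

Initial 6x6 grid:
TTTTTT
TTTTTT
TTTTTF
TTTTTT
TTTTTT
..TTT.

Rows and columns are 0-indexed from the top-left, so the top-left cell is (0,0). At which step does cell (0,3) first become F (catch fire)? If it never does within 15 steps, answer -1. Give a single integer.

Step 1: cell (0,3)='T' (+3 fires, +1 burnt)
Step 2: cell (0,3)='T' (+5 fires, +3 burnt)
Step 3: cell (0,3)='T' (+5 fires, +5 burnt)
Step 4: cell (0,3)='F' (+6 fires, +5 burnt)
  -> target ignites at step 4
Step 5: cell (0,3)='.' (+6 fires, +6 burnt)
Step 6: cell (0,3)='.' (+5 fires, +6 burnt)
Step 7: cell (0,3)='.' (+2 fires, +5 burnt)
Step 8: cell (0,3)='.' (+0 fires, +2 burnt)
  fire out at step 8

4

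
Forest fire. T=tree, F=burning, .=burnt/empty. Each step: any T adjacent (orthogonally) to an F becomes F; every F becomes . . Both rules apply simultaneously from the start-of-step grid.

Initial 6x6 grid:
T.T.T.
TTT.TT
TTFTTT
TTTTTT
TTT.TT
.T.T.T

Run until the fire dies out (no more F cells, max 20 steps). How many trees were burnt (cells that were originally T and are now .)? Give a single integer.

Answer: 26

Derivation:
Step 1: +4 fires, +1 burnt (F count now 4)
Step 2: +7 fires, +4 burnt (F count now 7)
Step 3: +6 fires, +7 burnt (F count now 6)
Step 4: +7 fires, +6 burnt (F count now 7)
Step 5: +1 fires, +7 burnt (F count now 1)
Step 6: +1 fires, +1 burnt (F count now 1)
Step 7: +0 fires, +1 burnt (F count now 0)
Fire out after step 7
Initially T: 27, now '.': 35
Total burnt (originally-T cells now '.'): 26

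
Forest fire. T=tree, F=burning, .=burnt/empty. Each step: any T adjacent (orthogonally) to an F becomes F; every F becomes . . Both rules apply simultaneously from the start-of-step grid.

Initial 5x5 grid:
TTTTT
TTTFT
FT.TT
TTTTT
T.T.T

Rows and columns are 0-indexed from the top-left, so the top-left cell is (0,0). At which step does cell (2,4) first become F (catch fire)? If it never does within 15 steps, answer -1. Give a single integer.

Step 1: cell (2,4)='T' (+7 fires, +2 burnt)
Step 2: cell (2,4)='F' (+8 fires, +7 burnt)
  -> target ignites at step 2
Step 3: cell (2,4)='.' (+3 fires, +8 burnt)
Step 4: cell (2,4)='.' (+2 fires, +3 burnt)
Step 5: cell (2,4)='.' (+0 fires, +2 burnt)
  fire out at step 5

2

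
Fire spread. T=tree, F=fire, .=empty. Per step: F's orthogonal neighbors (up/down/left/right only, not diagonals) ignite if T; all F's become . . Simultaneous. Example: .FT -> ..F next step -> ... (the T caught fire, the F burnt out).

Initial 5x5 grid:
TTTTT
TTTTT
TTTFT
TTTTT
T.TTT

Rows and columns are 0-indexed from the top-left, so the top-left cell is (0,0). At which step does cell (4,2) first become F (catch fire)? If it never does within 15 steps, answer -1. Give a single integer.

Step 1: cell (4,2)='T' (+4 fires, +1 burnt)
Step 2: cell (4,2)='T' (+7 fires, +4 burnt)
Step 3: cell (4,2)='F' (+7 fires, +7 burnt)
  -> target ignites at step 3
Step 4: cell (4,2)='.' (+3 fires, +7 burnt)
Step 5: cell (4,2)='.' (+2 fires, +3 burnt)
Step 6: cell (4,2)='.' (+0 fires, +2 burnt)
  fire out at step 6

3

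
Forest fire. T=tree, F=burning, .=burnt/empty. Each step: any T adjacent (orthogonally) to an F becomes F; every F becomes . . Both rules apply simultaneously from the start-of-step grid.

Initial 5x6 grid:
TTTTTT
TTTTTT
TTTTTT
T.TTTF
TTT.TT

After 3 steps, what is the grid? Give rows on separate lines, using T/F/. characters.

Step 1: 3 trees catch fire, 1 burn out
  TTTTTT
  TTTTTT
  TTTTTF
  T.TTF.
  TTT.TF
Step 2: 4 trees catch fire, 3 burn out
  TTTTTT
  TTTTTF
  TTTTF.
  T.TF..
  TTT.F.
Step 3: 4 trees catch fire, 4 burn out
  TTTTTF
  TTTTF.
  TTTF..
  T.F...
  TTT...

TTTTTF
TTTTF.
TTTF..
T.F...
TTT...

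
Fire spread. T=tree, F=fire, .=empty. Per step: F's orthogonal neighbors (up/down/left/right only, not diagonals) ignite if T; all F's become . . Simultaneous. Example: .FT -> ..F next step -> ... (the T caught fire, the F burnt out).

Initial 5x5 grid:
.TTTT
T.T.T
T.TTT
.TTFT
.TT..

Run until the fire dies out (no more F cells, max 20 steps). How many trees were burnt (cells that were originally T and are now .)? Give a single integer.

Answer: 14

Derivation:
Step 1: +3 fires, +1 burnt (F count now 3)
Step 2: +4 fires, +3 burnt (F count now 4)
Step 3: +3 fires, +4 burnt (F count now 3)
Step 4: +2 fires, +3 burnt (F count now 2)
Step 5: +2 fires, +2 burnt (F count now 2)
Step 6: +0 fires, +2 burnt (F count now 0)
Fire out after step 6
Initially T: 16, now '.': 23
Total burnt (originally-T cells now '.'): 14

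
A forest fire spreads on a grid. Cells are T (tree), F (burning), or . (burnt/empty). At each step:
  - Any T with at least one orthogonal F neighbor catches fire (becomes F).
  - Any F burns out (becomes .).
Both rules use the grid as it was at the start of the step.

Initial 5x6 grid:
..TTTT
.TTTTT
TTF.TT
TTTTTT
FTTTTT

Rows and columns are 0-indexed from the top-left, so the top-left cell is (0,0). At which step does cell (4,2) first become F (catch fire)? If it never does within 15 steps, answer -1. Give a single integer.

Step 1: cell (4,2)='T' (+5 fires, +2 burnt)
Step 2: cell (4,2)='F' (+7 fires, +5 burnt)
  -> target ignites at step 2
Step 3: cell (4,2)='.' (+4 fires, +7 burnt)
Step 4: cell (4,2)='.' (+5 fires, +4 burnt)
Step 5: cell (4,2)='.' (+3 fires, +5 burnt)
Step 6: cell (4,2)='.' (+0 fires, +3 burnt)
  fire out at step 6

2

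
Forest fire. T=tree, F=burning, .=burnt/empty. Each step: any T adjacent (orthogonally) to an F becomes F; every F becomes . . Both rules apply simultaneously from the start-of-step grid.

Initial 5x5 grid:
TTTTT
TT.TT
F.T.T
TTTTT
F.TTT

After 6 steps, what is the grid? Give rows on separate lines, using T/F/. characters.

Step 1: 2 trees catch fire, 2 burn out
  TTTTT
  FT.TT
  ..T.T
  FTTTT
  ..TTT
Step 2: 3 trees catch fire, 2 burn out
  FTTTT
  .F.TT
  ..T.T
  .FTTT
  ..TTT
Step 3: 2 trees catch fire, 3 burn out
  .FTTT
  ...TT
  ..T.T
  ..FTT
  ..TTT
Step 4: 4 trees catch fire, 2 burn out
  ..FTT
  ...TT
  ..F.T
  ...FT
  ..FTT
Step 5: 3 trees catch fire, 4 burn out
  ...FT
  ...TT
  ....T
  ....F
  ...FT
Step 6: 4 trees catch fire, 3 burn out
  ....F
  ...FT
  ....F
  .....
  ....F

....F
...FT
....F
.....
....F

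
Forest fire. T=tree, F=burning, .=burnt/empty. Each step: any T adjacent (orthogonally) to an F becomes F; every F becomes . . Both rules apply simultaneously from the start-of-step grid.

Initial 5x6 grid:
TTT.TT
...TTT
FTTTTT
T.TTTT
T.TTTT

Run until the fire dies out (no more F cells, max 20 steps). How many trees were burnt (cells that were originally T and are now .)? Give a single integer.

Answer: 20

Derivation:
Step 1: +2 fires, +1 burnt (F count now 2)
Step 2: +2 fires, +2 burnt (F count now 2)
Step 3: +2 fires, +2 burnt (F count now 2)
Step 4: +4 fires, +2 burnt (F count now 4)
Step 5: +4 fires, +4 burnt (F count now 4)
Step 6: +4 fires, +4 burnt (F count now 4)
Step 7: +2 fires, +4 burnt (F count now 2)
Step 8: +0 fires, +2 burnt (F count now 0)
Fire out after step 8
Initially T: 23, now '.': 27
Total burnt (originally-T cells now '.'): 20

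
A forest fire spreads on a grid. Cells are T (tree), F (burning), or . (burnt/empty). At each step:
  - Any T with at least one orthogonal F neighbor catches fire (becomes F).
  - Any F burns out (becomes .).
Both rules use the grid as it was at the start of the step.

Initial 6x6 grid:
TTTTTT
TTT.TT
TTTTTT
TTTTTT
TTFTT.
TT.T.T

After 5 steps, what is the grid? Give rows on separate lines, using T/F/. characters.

Step 1: 3 trees catch fire, 1 burn out
  TTTTTT
  TTT.TT
  TTTTTT
  TTFTTT
  TF.FT.
  TT.T.T
Step 2: 7 trees catch fire, 3 burn out
  TTTTTT
  TTT.TT
  TTFTTT
  TF.FTT
  F...F.
  TF.F.T
Step 3: 6 trees catch fire, 7 burn out
  TTTTTT
  TTF.TT
  TF.FTT
  F...FT
  ......
  F....T
Step 4: 5 trees catch fire, 6 burn out
  TTFTTT
  TF..TT
  F...FT
  .....F
  ......
  .....T
Step 5: 5 trees catch fire, 5 burn out
  TF.FTT
  F...FT
  .....F
  ......
  ......
  .....T

TF.FTT
F...FT
.....F
......
......
.....T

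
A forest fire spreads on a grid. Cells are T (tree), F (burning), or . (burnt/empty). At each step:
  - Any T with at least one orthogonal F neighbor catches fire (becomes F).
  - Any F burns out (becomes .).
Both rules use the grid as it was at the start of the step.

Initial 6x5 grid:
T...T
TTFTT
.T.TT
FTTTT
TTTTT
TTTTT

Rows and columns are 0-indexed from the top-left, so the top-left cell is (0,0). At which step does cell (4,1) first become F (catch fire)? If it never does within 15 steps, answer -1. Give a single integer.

Step 1: cell (4,1)='T' (+4 fires, +2 burnt)
Step 2: cell (4,1)='F' (+7 fires, +4 burnt)
  -> target ignites at step 2
Step 3: cell (4,1)='.' (+6 fires, +7 burnt)
Step 4: cell (4,1)='.' (+3 fires, +6 burnt)
Step 5: cell (4,1)='.' (+2 fires, +3 burnt)
Step 6: cell (4,1)='.' (+1 fires, +2 burnt)
Step 7: cell (4,1)='.' (+0 fires, +1 burnt)
  fire out at step 7

2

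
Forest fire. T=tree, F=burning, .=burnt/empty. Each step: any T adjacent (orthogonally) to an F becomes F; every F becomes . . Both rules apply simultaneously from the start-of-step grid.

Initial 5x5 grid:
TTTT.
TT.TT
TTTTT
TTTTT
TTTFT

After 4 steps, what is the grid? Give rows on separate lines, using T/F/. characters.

Step 1: 3 trees catch fire, 1 burn out
  TTTT.
  TT.TT
  TTTTT
  TTTFT
  TTF.F
Step 2: 4 trees catch fire, 3 burn out
  TTTT.
  TT.TT
  TTTFT
  TTF.F
  TF...
Step 3: 5 trees catch fire, 4 burn out
  TTTT.
  TT.FT
  TTF.F
  TF...
  F....
Step 4: 4 trees catch fire, 5 burn out
  TTTF.
  TT..F
  TF...
  F....
  .....

TTTF.
TT..F
TF...
F....
.....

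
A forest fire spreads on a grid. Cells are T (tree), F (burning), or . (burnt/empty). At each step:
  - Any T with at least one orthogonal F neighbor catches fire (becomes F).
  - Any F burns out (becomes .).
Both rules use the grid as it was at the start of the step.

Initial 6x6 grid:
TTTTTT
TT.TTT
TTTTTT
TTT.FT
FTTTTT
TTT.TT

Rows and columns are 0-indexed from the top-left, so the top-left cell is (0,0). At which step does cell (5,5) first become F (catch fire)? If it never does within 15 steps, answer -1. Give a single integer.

Step 1: cell (5,5)='T' (+6 fires, +2 burnt)
Step 2: cell (5,5)='T' (+10 fires, +6 burnt)
Step 3: cell (5,5)='F' (+9 fires, +10 burnt)
  -> target ignites at step 3
Step 4: cell (5,5)='.' (+4 fires, +9 burnt)
Step 5: cell (5,5)='.' (+2 fires, +4 burnt)
Step 6: cell (5,5)='.' (+0 fires, +2 burnt)
  fire out at step 6

3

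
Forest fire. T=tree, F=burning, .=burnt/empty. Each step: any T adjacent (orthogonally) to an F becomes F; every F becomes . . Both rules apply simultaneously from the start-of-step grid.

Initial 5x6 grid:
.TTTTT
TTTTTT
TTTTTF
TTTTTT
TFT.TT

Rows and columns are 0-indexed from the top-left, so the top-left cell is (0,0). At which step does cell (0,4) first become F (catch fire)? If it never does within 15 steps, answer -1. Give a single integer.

Step 1: cell (0,4)='T' (+6 fires, +2 burnt)
Step 2: cell (0,4)='T' (+8 fires, +6 burnt)
Step 3: cell (0,4)='F' (+7 fires, +8 burnt)
  -> target ignites at step 3
Step 4: cell (0,4)='.' (+4 fires, +7 burnt)
Step 5: cell (0,4)='.' (+1 fires, +4 burnt)
Step 6: cell (0,4)='.' (+0 fires, +1 burnt)
  fire out at step 6

3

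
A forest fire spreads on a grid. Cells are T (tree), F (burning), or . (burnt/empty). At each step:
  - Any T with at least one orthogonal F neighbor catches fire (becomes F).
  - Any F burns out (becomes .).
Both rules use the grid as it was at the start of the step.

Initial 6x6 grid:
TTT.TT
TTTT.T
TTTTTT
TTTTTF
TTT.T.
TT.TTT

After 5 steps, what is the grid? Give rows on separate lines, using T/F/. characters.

Step 1: 2 trees catch fire, 1 burn out
  TTT.TT
  TTTT.T
  TTTTTF
  TTTTF.
  TTT.T.
  TT.TTT
Step 2: 4 trees catch fire, 2 burn out
  TTT.TT
  TTTT.F
  TTTTF.
  TTTF..
  TTT.F.
  TT.TTT
Step 3: 4 trees catch fire, 4 burn out
  TTT.TF
  TTTT..
  TTTF..
  TTF...
  TTT...
  TT.TFT
Step 4: 7 trees catch fire, 4 burn out
  TTT.F.
  TTTF..
  TTF...
  TF....
  TTF...
  TT.F.F
Step 5: 4 trees catch fire, 7 burn out
  TTT...
  TTF...
  TF....
  F.....
  TF....
  TT....

TTT...
TTF...
TF....
F.....
TF....
TT....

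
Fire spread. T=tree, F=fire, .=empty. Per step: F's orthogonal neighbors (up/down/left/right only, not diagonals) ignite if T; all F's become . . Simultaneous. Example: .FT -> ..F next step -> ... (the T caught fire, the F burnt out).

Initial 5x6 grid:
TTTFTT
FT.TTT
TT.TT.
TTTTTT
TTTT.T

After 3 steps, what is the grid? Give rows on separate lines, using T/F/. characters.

Step 1: 6 trees catch fire, 2 burn out
  FTF.FT
  .F.FTT
  FT.TT.
  TTTTTT
  TTTT.T
Step 2: 6 trees catch fire, 6 burn out
  .F...F
  ....FT
  .F.FT.
  FTTTTT
  TTTT.T
Step 3: 5 trees catch fire, 6 burn out
  ......
  .....F
  ....F.
  .FTFTT
  FTTT.T

......
.....F
....F.
.FTFTT
FTTT.T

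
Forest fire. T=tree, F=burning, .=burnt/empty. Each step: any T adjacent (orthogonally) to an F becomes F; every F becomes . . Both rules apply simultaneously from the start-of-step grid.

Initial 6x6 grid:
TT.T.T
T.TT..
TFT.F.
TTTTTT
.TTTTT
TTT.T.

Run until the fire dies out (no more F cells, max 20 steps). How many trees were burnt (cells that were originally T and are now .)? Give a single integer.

Answer: 23

Derivation:
Step 1: +4 fires, +2 burnt (F count now 4)
Step 2: +8 fires, +4 burnt (F count now 8)
Step 3: +7 fires, +8 burnt (F count now 7)
Step 4: +4 fires, +7 burnt (F count now 4)
Step 5: +0 fires, +4 burnt (F count now 0)
Fire out after step 5
Initially T: 24, now '.': 35
Total burnt (originally-T cells now '.'): 23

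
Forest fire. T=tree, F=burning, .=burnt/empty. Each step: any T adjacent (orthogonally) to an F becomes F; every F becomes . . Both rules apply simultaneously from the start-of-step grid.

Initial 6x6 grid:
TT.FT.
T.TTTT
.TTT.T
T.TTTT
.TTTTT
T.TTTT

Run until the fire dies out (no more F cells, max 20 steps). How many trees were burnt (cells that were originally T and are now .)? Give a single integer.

Answer: 22

Derivation:
Step 1: +2 fires, +1 burnt (F count now 2)
Step 2: +3 fires, +2 burnt (F count now 3)
Step 3: +3 fires, +3 burnt (F count now 3)
Step 4: +5 fires, +3 burnt (F count now 5)
Step 5: +4 fires, +5 burnt (F count now 4)
Step 6: +4 fires, +4 burnt (F count now 4)
Step 7: +1 fires, +4 burnt (F count now 1)
Step 8: +0 fires, +1 burnt (F count now 0)
Fire out after step 8
Initially T: 27, now '.': 31
Total burnt (originally-T cells now '.'): 22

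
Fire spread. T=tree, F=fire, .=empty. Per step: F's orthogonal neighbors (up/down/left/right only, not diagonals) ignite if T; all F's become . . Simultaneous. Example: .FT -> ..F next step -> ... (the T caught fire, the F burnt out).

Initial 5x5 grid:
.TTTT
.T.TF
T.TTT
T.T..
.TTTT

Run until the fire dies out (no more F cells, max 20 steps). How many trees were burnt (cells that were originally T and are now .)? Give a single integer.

Step 1: +3 fires, +1 burnt (F count now 3)
Step 2: +2 fires, +3 burnt (F count now 2)
Step 3: +2 fires, +2 burnt (F count now 2)
Step 4: +2 fires, +2 burnt (F count now 2)
Step 5: +2 fires, +2 burnt (F count now 2)
Step 6: +2 fires, +2 burnt (F count now 2)
Step 7: +1 fires, +2 burnt (F count now 1)
Step 8: +0 fires, +1 burnt (F count now 0)
Fire out after step 8
Initially T: 16, now '.': 23
Total burnt (originally-T cells now '.'): 14

Answer: 14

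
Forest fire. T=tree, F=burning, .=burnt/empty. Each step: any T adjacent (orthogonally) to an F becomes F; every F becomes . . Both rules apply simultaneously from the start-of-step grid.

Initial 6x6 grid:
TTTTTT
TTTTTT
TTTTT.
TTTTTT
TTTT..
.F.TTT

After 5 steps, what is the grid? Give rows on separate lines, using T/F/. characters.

Step 1: 1 trees catch fire, 1 burn out
  TTTTTT
  TTTTTT
  TTTTT.
  TTTTTT
  TFTT..
  ...TTT
Step 2: 3 trees catch fire, 1 burn out
  TTTTTT
  TTTTTT
  TTTTT.
  TFTTTT
  F.FT..
  ...TTT
Step 3: 4 trees catch fire, 3 burn out
  TTTTTT
  TTTTTT
  TFTTT.
  F.FTTT
  ...F..
  ...TTT
Step 4: 5 trees catch fire, 4 burn out
  TTTTTT
  TFTTTT
  F.FTT.
  ...FTT
  ......
  ...FTT
Step 5: 6 trees catch fire, 5 burn out
  TFTTTT
  F.FTTT
  ...FT.
  ....FT
  ......
  ....FT

TFTTTT
F.FTTT
...FT.
....FT
......
....FT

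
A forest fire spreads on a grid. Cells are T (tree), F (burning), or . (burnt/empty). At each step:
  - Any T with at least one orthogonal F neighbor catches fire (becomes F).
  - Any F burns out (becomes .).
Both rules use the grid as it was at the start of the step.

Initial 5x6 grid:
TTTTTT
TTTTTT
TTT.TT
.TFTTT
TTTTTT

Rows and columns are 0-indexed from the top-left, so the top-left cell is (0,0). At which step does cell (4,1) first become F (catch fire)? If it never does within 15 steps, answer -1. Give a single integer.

Step 1: cell (4,1)='T' (+4 fires, +1 burnt)
Step 2: cell (4,1)='F' (+5 fires, +4 burnt)
  -> target ignites at step 2
Step 3: cell (4,1)='.' (+8 fires, +5 burnt)
Step 4: cell (4,1)='.' (+6 fires, +8 burnt)
Step 5: cell (4,1)='.' (+3 fires, +6 burnt)
Step 6: cell (4,1)='.' (+1 fires, +3 burnt)
Step 7: cell (4,1)='.' (+0 fires, +1 burnt)
  fire out at step 7

2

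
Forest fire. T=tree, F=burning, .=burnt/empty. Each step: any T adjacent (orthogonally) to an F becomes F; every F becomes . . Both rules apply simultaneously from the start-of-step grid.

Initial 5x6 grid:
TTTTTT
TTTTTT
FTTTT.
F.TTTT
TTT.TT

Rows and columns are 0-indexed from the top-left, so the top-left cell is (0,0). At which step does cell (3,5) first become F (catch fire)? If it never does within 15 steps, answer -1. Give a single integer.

Step 1: cell (3,5)='T' (+3 fires, +2 burnt)
Step 2: cell (3,5)='T' (+4 fires, +3 burnt)
Step 3: cell (3,5)='T' (+5 fires, +4 burnt)
Step 4: cell (3,5)='T' (+4 fires, +5 burnt)
Step 5: cell (3,5)='T' (+3 fires, +4 burnt)
Step 6: cell (3,5)='F' (+4 fires, +3 burnt)
  -> target ignites at step 6
Step 7: cell (3,5)='.' (+2 fires, +4 burnt)
Step 8: cell (3,5)='.' (+0 fires, +2 burnt)
  fire out at step 8

6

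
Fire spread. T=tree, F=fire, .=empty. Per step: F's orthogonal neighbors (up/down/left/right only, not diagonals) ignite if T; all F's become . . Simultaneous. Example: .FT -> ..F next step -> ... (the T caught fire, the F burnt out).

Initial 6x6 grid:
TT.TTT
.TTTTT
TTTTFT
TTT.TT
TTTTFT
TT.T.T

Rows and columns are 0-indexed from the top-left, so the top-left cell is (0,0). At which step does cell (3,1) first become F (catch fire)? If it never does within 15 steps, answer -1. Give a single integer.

Step 1: cell (3,1)='T' (+6 fires, +2 burnt)
Step 2: cell (3,1)='T' (+8 fires, +6 burnt)
Step 3: cell (3,1)='T' (+6 fires, +8 burnt)
Step 4: cell (3,1)='F' (+5 fires, +6 burnt)
  -> target ignites at step 4
Step 5: cell (3,1)='.' (+3 fires, +5 burnt)
Step 6: cell (3,1)='.' (+1 fires, +3 burnt)
Step 7: cell (3,1)='.' (+0 fires, +1 burnt)
  fire out at step 7

4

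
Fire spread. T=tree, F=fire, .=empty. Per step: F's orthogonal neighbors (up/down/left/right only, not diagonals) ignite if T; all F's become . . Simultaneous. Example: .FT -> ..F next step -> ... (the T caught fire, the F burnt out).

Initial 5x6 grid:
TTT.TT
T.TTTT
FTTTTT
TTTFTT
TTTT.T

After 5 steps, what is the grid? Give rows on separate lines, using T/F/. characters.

Step 1: 7 trees catch fire, 2 burn out
  TTT.TT
  F.TTTT
  .FTFTT
  FTF.FT
  TTTF.T
Step 2: 8 trees catch fire, 7 burn out
  FTT.TT
  ..TFTT
  ..F.FT
  .F...F
  FTF..T
Step 3: 6 trees catch fire, 8 burn out
  .FT.TT
  ..F.FT
  .....F
  ......
  .F...F
Step 4: 3 trees catch fire, 6 burn out
  ..F.FT
  .....F
  ......
  ......
  ......
Step 5: 1 trees catch fire, 3 burn out
  .....F
  ......
  ......
  ......
  ......

.....F
......
......
......
......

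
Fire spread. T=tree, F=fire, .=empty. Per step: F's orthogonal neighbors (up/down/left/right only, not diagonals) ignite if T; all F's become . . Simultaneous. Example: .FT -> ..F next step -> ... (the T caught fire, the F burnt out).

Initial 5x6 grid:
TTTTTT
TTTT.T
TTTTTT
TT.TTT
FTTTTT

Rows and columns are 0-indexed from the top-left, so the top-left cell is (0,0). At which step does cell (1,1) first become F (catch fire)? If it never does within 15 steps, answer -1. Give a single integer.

Step 1: cell (1,1)='T' (+2 fires, +1 burnt)
Step 2: cell (1,1)='T' (+3 fires, +2 burnt)
Step 3: cell (1,1)='T' (+3 fires, +3 burnt)
Step 4: cell (1,1)='F' (+5 fires, +3 burnt)
  -> target ignites at step 4
Step 5: cell (1,1)='.' (+5 fires, +5 burnt)
Step 6: cell (1,1)='.' (+4 fires, +5 burnt)
Step 7: cell (1,1)='.' (+2 fires, +4 burnt)
Step 8: cell (1,1)='.' (+2 fires, +2 burnt)
Step 9: cell (1,1)='.' (+1 fires, +2 burnt)
Step 10: cell (1,1)='.' (+0 fires, +1 burnt)
  fire out at step 10

4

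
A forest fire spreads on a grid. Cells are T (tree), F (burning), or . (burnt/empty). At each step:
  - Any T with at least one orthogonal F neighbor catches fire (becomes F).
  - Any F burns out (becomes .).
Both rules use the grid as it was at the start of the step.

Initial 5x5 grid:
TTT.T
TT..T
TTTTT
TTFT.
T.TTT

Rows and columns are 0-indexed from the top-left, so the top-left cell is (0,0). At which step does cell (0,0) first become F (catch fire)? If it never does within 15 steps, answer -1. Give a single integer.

Step 1: cell (0,0)='T' (+4 fires, +1 burnt)
Step 2: cell (0,0)='T' (+4 fires, +4 burnt)
Step 3: cell (0,0)='T' (+5 fires, +4 burnt)
Step 4: cell (0,0)='T' (+3 fires, +5 burnt)
Step 5: cell (0,0)='F' (+3 fires, +3 burnt)
  -> target ignites at step 5
Step 6: cell (0,0)='.' (+0 fires, +3 burnt)
  fire out at step 6

5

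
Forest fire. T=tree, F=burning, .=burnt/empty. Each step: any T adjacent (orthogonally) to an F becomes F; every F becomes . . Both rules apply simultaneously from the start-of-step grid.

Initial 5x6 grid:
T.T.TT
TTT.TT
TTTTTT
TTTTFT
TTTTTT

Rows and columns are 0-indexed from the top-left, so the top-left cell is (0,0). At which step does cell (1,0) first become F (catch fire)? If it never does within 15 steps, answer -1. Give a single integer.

Step 1: cell (1,0)='T' (+4 fires, +1 burnt)
Step 2: cell (1,0)='T' (+6 fires, +4 burnt)
Step 3: cell (1,0)='T' (+5 fires, +6 burnt)
Step 4: cell (1,0)='T' (+5 fires, +5 burnt)
Step 5: cell (1,0)='T' (+4 fires, +5 burnt)
Step 6: cell (1,0)='F' (+1 fires, +4 burnt)
  -> target ignites at step 6
Step 7: cell (1,0)='.' (+1 fires, +1 burnt)
Step 8: cell (1,0)='.' (+0 fires, +1 burnt)
  fire out at step 8

6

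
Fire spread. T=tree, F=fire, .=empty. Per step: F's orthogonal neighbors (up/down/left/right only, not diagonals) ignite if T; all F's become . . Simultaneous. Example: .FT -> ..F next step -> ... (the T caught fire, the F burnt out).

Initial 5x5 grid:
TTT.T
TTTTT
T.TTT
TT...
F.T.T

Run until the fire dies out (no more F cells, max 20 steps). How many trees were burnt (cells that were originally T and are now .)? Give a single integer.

Step 1: +1 fires, +1 burnt (F count now 1)
Step 2: +2 fires, +1 burnt (F count now 2)
Step 3: +1 fires, +2 burnt (F count now 1)
Step 4: +2 fires, +1 burnt (F count now 2)
Step 5: +2 fires, +2 burnt (F count now 2)
Step 6: +3 fires, +2 burnt (F count now 3)
Step 7: +2 fires, +3 burnt (F count now 2)
Step 8: +2 fires, +2 burnt (F count now 2)
Step 9: +0 fires, +2 burnt (F count now 0)
Fire out after step 9
Initially T: 17, now '.': 23
Total burnt (originally-T cells now '.'): 15

Answer: 15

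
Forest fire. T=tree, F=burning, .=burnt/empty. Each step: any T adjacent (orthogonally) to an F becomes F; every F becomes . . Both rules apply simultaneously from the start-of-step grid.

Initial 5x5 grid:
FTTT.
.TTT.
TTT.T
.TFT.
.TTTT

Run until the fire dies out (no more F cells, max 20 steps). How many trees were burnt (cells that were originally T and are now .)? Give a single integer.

Step 1: +5 fires, +2 burnt (F count now 5)
Step 2: +6 fires, +5 burnt (F count now 6)
Step 3: +4 fires, +6 burnt (F count now 4)
Step 4: +0 fires, +4 burnt (F count now 0)
Fire out after step 4
Initially T: 16, now '.': 24
Total burnt (originally-T cells now '.'): 15

Answer: 15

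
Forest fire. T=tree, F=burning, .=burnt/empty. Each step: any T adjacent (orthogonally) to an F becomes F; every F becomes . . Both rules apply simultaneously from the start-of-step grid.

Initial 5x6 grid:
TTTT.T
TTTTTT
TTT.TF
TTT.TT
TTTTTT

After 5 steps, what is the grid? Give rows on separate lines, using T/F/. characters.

Step 1: 3 trees catch fire, 1 burn out
  TTTT.T
  TTTTTF
  TTT.F.
  TTT.TF
  TTTTTT
Step 2: 4 trees catch fire, 3 burn out
  TTTT.F
  TTTTF.
  TTT...
  TTT.F.
  TTTTTF
Step 3: 2 trees catch fire, 4 burn out
  TTTT..
  TTTF..
  TTT...
  TTT...
  TTTTF.
Step 4: 3 trees catch fire, 2 burn out
  TTTF..
  TTF...
  TTT...
  TTT...
  TTTF..
Step 5: 4 trees catch fire, 3 burn out
  TTF...
  TF....
  TTF...
  TTT...
  TTF...

TTF...
TF....
TTF...
TTT...
TTF...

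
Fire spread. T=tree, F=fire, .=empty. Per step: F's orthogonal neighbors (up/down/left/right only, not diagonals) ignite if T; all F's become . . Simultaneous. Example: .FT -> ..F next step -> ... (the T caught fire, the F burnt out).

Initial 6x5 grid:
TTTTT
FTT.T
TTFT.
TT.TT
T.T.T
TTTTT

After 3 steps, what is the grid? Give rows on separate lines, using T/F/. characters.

Step 1: 6 trees catch fire, 2 burn out
  FTTTT
  .FF.T
  FF.F.
  TT.TT
  T.T.T
  TTTTT
Step 2: 5 trees catch fire, 6 burn out
  .FFTT
  ....T
  .....
  FF.FT
  T.T.T
  TTTTT
Step 3: 3 trees catch fire, 5 burn out
  ...FT
  ....T
  .....
  ....F
  F.T.T
  TTTTT

...FT
....T
.....
....F
F.T.T
TTTTT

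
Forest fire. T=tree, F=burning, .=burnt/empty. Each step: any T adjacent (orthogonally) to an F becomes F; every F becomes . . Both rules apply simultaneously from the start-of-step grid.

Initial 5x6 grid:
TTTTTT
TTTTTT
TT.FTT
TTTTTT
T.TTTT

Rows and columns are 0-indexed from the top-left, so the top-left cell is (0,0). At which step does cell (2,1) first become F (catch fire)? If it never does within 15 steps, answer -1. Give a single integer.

Step 1: cell (2,1)='T' (+3 fires, +1 burnt)
Step 2: cell (2,1)='T' (+7 fires, +3 burnt)
Step 3: cell (2,1)='T' (+8 fires, +7 burnt)
Step 4: cell (2,1)='F' (+6 fires, +8 burnt)
  -> target ignites at step 4
Step 5: cell (2,1)='.' (+3 fires, +6 burnt)
Step 6: cell (2,1)='.' (+0 fires, +3 burnt)
  fire out at step 6

4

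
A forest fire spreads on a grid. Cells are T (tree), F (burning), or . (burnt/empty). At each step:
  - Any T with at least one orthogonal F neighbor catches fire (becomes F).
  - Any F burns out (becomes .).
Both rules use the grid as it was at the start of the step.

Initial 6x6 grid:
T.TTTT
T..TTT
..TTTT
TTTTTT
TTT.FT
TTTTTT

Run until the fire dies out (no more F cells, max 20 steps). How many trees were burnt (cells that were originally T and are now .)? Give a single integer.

Answer: 27

Derivation:
Step 1: +3 fires, +1 burnt (F count now 3)
Step 2: +5 fires, +3 burnt (F count now 5)
Step 3: +5 fires, +5 burnt (F count now 5)
Step 4: +7 fires, +5 burnt (F count now 7)
Step 5: +5 fires, +7 burnt (F count now 5)
Step 6: +2 fires, +5 burnt (F count now 2)
Step 7: +0 fires, +2 burnt (F count now 0)
Fire out after step 7
Initially T: 29, now '.': 34
Total burnt (originally-T cells now '.'): 27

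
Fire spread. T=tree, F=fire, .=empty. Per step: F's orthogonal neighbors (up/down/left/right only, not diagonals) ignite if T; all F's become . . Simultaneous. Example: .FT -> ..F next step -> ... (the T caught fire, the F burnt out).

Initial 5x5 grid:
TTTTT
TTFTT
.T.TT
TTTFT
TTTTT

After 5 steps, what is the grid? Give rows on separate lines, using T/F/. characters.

Step 1: 7 trees catch fire, 2 burn out
  TTFTT
  TF.FT
  .T.FT
  TTF.F
  TTTFT
Step 2: 9 trees catch fire, 7 burn out
  TF.FT
  F...F
  .F..F
  TF...
  TTF.F
Step 3: 4 trees catch fire, 9 burn out
  F...F
  .....
  .....
  F....
  TF...
Step 4: 1 trees catch fire, 4 burn out
  .....
  .....
  .....
  .....
  F....
Step 5: 0 trees catch fire, 1 burn out
  .....
  .....
  .....
  .....
  .....

.....
.....
.....
.....
.....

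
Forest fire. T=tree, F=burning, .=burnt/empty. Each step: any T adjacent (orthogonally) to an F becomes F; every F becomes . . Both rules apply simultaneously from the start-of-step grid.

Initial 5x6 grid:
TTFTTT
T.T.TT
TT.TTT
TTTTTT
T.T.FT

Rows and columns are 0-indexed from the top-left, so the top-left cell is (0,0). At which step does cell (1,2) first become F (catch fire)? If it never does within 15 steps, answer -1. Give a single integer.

Step 1: cell (1,2)='F' (+5 fires, +2 burnt)
  -> target ignites at step 1
Step 2: cell (1,2)='.' (+5 fires, +5 burnt)
Step 3: cell (1,2)='.' (+6 fires, +5 burnt)
Step 4: cell (1,2)='.' (+4 fires, +6 burnt)
Step 5: cell (1,2)='.' (+2 fires, +4 burnt)
Step 6: cell (1,2)='.' (+1 fires, +2 burnt)
Step 7: cell (1,2)='.' (+0 fires, +1 burnt)
  fire out at step 7

1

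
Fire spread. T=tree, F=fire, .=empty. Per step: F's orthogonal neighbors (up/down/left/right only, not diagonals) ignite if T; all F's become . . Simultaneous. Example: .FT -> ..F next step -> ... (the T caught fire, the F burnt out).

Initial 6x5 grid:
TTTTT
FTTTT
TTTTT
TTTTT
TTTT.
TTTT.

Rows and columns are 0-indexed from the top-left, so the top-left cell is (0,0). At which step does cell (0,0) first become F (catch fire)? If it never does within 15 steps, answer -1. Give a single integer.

Step 1: cell (0,0)='F' (+3 fires, +1 burnt)
  -> target ignites at step 1
Step 2: cell (0,0)='.' (+4 fires, +3 burnt)
Step 3: cell (0,0)='.' (+5 fires, +4 burnt)
Step 4: cell (0,0)='.' (+6 fires, +5 burnt)
Step 5: cell (0,0)='.' (+5 fires, +6 burnt)
Step 6: cell (0,0)='.' (+3 fires, +5 burnt)
Step 7: cell (0,0)='.' (+1 fires, +3 burnt)
Step 8: cell (0,0)='.' (+0 fires, +1 burnt)
  fire out at step 8

1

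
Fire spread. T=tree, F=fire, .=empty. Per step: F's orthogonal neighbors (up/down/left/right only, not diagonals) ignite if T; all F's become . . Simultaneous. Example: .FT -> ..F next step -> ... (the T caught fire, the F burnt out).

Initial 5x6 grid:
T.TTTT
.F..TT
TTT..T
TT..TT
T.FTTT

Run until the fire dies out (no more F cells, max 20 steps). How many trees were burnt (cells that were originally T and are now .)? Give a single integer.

Answer: 18

Derivation:
Step 1: +2 fires, +2 burnt (F count now 2)
Step 2: +4 fires, +2 burnt (F count now 4)
Step 3: +3 fires, +4 burnt (F count now 3)
Step 4: +2 fires, +3 burnt (F count now 2)
Step 5: +1 fires, +2 burnt (F count now 1)
Step 6: +1 fires, +1 burnt (F count now 1)
Step 7: +2 fires, +1 burnt (F count now 2)
Step 8: +1 fires, +2 burnt (F count now 1)
Step 9: +1 fires, +1 burnt (F count now 1)
Step 10: +1 fires, +1 burnt (F count now 1)
Step 11: +0 fires, +1 burnt (F count now 0)
Fire out after step 11
Initially T: 19, now '.': 29
Total burnt (originally-T cells now '.'): 18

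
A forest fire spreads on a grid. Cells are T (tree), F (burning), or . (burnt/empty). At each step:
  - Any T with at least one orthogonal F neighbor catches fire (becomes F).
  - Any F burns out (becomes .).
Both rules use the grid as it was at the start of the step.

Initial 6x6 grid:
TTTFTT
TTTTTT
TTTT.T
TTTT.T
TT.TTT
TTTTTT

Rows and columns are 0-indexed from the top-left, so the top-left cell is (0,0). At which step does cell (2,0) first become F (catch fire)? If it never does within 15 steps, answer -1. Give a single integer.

Step 1: cell (2,0)='T' (+3 fires, +1 burnt)
Step 2: cell (2,0)='T' (+5 fires, +3 burnt)
Step 3: cell (2,0)='T' (+5 fires, +5 burnt)
Step 4: cell (2,0)='T' (+5 fires, +5 burnt)
Step 5: cell (2,0)='F' (+5 fires, +5 burnt)
  -> target ignites at step 5
Step 6: cell (2,0)='.' (+5 fires, +5 burnt)
Step 7: cell (2,0)='.' (+3 fires, +5 burnt)
Step 8: cell (2,0)='.' (+1 fires, +3 burnt)
Step 9: cell (2,0)='.' (+0 fires, +1 burnt)
  fire out at step 9

5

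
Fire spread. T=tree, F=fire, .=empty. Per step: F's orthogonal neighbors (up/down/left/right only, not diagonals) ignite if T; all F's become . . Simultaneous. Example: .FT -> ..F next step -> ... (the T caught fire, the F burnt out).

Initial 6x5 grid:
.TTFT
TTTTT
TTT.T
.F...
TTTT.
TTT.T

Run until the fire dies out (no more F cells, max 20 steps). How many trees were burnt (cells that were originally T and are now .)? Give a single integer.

Answer: 19

Derivation:
Step 1: +5 fires, +2 burnt (F count now 5)
Step 2: +9 fires, +5 burnt (F count now 9)
Step 3: +5 fires, +9 burnt (F count now 5)
Step 4: +0 fires, +5 burnt (F count now 0)
Fire out after step 4
Initially T: 20, now '.': 29
Total burnt (originally-T cells now '.'): 19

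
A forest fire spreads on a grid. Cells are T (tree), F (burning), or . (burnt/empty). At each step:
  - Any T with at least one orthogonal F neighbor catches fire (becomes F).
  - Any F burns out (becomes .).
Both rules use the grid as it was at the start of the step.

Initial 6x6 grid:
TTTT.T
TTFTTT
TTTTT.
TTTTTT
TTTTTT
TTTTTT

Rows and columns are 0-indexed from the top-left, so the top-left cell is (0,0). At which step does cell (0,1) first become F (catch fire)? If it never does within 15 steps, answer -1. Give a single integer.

Step 1: cell (0,1)='T' (+4 fires, +1 burnt)
Step 2: cell (0,1)='F' (+7 fires, +4 burnt)
  -> target ignites at step 2
Step 3: cell (0,1)='.' (+7 fires, +7 burnt)
Step 4: cell (0,1)='.' (+6 fires, +7 burnt)
Step 5: cell (0,1)='.' (+5 fires, +6 burnt)
Step 6: cell (0,1)='.' (+3 fires, +5 burnt)
Step 7: cell (0,1)='.' (+1 fires, +3 burnt)
Step 8: cell (0,1)='.' (+0 fires, +1 burnt)
  fire out at step 8

2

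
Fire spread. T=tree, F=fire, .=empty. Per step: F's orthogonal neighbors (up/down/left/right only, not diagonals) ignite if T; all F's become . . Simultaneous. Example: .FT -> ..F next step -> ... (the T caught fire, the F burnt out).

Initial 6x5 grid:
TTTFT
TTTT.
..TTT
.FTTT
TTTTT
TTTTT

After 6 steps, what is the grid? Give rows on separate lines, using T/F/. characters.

Step 1: 5 trees catch fire, 2 burn out
  TTF.F
  TTTF.
  ..TTT
  ..FTT
  TFTTT
  TTTTT
Step 2: 8 trees catch fire, 5 burn out
  TF...
  TTF..
  ..FFT
  ...FT
  F.FTT
  TFTTT
Step 3: 7 trees catch fire, 8 burn out
  F....
  TF...
  ....F
  ....F
  ...FT
  F.FTT
Step 4: 3 trees catch fire, 7 burn out
  .....
  F....
  .....
  .....
  ....F
  ...FT
Step 5: 1 trees catch fire, 3 burn out
  .....
  .....
  .....
  .....
  .....
  ....F
Step 6: 0 trees catch fire, 1 burn out
  .....
  .....
  .....
  .....
  .....
  .....

.....
.....
.....
.....
.....
.....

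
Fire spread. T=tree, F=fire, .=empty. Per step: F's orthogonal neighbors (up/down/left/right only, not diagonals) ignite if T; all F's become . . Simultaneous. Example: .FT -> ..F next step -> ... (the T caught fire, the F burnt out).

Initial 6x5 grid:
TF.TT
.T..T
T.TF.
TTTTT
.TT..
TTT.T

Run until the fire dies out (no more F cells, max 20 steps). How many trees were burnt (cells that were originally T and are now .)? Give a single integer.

Answer: 14

Derivation:
Step 1: +4 fires, +2 burnt (F count now 4)
Step 2: +2 fires, +4 burnt (F count now 2)
Step 3: +2 fires, +2 burnt (F count now 2)
Step 4: +3 fires, +2 burnt (F count now 3)
Step 5: +2 fires, +3 burnt (F count now 2)
Step 6: +1 fires, +2 burnt (F count now 1)
Step 7: +0 fires, +1 burnt (F count now 0)
Fire out after step 7
Initially T: 18, now '.': 26
Total burnt (originally-T cells now '.'): 14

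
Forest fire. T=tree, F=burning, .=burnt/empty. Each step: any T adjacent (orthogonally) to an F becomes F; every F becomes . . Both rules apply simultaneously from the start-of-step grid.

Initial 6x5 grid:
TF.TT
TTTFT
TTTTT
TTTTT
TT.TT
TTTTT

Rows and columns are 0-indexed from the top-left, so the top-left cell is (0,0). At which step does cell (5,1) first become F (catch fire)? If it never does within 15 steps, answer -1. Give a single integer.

Step 1: cell (5,1)='T' (+6 fires, +2 burnt)
Step 2: cell (5,1)='T' (+6 fires, +6 burnt)
Step 3: cell (5,1)='T' (+5 fires, +6 burnt)
Step 4: cell (5,1)='T' (+4 fires, +5 burnt)
Step 5: cell (5,1)='F' (+4 fires, +4 burnt)
  -> target ignites at step 5
Step 6: cell (5,1)='.' (+1 fires, +4 burnt)
Step 7: cell (5,1)='.' (+0 fires, +1 burnt)
  fire out at step 7

5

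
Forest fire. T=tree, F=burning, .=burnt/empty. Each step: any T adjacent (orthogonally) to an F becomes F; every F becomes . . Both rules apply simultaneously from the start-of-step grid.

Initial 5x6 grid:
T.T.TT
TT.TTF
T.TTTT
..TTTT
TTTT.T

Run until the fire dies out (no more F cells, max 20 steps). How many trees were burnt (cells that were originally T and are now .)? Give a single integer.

Answer: 17

Derivation:
Step 1: +3 fires, +1 burnt (F count now 3)
Step 2: +4 fires, +3 burnt (F count now 4)
Step 3: +3 fires, +4 burnt (F count now 3)
Step 4: +2 fires, +3 burnt (F count now 2)
Step 5: +2 fires, +2 burnt (F count now 2)
Step 6: +1 fires, +2 burnt (F count now 1)
Step 7: +1 fires, +1 burnt (F count now 1)
Step 8: +1 fires, +1 burnt (F count now 1)
Step 9: +0 fires, +1 burnt (F count now 0)
Fire out after step 9
Initially T: 22, now '.': 25
Total burnt (originally-T cells now '.'): 17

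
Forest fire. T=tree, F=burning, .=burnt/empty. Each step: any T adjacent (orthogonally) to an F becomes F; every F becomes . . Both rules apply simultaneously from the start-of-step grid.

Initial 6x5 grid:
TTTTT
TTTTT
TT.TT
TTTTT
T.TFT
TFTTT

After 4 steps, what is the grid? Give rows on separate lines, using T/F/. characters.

Step 1: 6 trees catch fire, 2 burn out
  TTTTT
  TTTTT
  TT.TT
  TTTFT
  T.F.F
  F.FFT
Step 2: 5 trees catch fire, 6 burn out
  TTTTT
  TTTTT
  TT.FT
  TTF.F
  F....
  ....F
Step 3: 4 trees catch fire, 5 burn out
  TTTTT
  TTTFT
  TT..F
  FF...
  .....
  .....
Step 4: 5 trees catch fire, 4 burn out
  TTTFT
  TTF.F
  FF...
  .....
  .....
  .....

TTTFT
TTF.F
FF...
.....
.....
.....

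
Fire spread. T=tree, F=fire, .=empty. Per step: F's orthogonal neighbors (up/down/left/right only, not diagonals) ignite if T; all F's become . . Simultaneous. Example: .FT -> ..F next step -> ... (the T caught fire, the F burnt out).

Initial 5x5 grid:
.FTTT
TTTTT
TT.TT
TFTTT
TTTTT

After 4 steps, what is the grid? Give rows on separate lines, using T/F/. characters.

Step 1: 6 trees catch fire, 2 burn out
  ..FTT
  TFTTT
  TF.TT
  F.FTT
  TFTTT
Step 2: 7 trees catch fire, 6 burn out
  ...FT
  F.FTT
  F..TT
  ...FT
  F.FTT
Step 3: 5 trees catch fire, 7 burn out
  ....F
  ...FT
  ...FT
  ....F
  ...FT
Step 4: 3 trees catch fire, 5 burn out
  .....
  ....F
  ....F
  .....
  ....F

.....
....F
....F
.....
....F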